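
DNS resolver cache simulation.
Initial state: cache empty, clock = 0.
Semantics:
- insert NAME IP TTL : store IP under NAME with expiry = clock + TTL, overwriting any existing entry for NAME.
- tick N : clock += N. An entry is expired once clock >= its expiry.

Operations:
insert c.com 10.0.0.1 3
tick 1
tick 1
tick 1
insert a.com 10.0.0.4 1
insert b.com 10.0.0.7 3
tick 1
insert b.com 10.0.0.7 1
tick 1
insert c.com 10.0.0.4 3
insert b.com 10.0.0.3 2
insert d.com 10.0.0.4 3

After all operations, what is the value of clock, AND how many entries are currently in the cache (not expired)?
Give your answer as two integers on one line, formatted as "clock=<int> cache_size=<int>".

Op 1: insert c.com -> 10.0.0.1 (expiry=0+3=3). clock=0
Op 2: tick 1 -> clock=1.
Op 3: tick 1 -> clock=2.
Op 4: tick 1 -> clock=3. purged={c.com}
Op 5: insert a.com -> 10.0.0.4 (expiry=3+1=4). clock=3
Op 6: insert b.com -> 10.0.0.7 (expiry=3+3=6). clock=3
Op 7: tick 1 -> clock=4. purged={a.com}
Op 8: insert b.com -> 10.0.0.7 (expiry=4+1=5). clock=4
Op 9: tick 1 -> clock=5. purged={b.com}
Op 10: insert c.com -> 10.0.0.4 (expiry=5+3=8). clock=5
Op 11: insert b.com -> 10.0.0.3 (expiry=5+2=7). clock=5
Op 12: insert d.com -> 10.0.0.4 (expiry=5+3=8). clock=5
Final clock = 5
Final cache (unexpired): {b.com,c.com,d.com} -> size=3

Answer: clock=5 cache_size=3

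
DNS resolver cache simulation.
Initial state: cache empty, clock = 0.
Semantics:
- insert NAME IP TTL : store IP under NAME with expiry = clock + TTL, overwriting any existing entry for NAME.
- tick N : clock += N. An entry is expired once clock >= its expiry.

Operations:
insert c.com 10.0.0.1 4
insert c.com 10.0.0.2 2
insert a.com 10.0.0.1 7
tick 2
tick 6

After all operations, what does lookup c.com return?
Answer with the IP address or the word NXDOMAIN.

Answer: NXDOMAIN

Derivation:
Op 1: insert c.com -> 10.0.0.1 (expiry=0+4=4). clock=0
Op 2: insert c.com -> 10.0.0.2 (expiry=0+2=2). clock=0
Op 3: insert a.com -> 10.0.0.1 (expiry=0+7=7). clock=0
Op 4: tick 2 -> clock=2. purged={c.com}
Op 5: tick 6 -> clock=8. purged={a.com}
lookup c.com: not in cache (expired or never inserted)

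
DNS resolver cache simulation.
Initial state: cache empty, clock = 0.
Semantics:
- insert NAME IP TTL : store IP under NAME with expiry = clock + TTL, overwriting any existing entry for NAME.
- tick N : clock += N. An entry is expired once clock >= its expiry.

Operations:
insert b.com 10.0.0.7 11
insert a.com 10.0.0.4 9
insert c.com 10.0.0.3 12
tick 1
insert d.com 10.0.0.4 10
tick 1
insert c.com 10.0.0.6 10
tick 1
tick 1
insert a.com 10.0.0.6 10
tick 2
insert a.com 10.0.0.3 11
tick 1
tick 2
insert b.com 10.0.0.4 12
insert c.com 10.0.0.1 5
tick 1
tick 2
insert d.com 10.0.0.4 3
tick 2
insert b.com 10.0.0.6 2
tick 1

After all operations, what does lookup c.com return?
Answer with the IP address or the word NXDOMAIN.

Op 1: insert b.com -> 10.0.0.7 (expiry=0+11=11). clock=0
Op 2: insert a.com -> 10.0.0.4 (expiry=0+9=9). clock=0
Op 3: insert c.com -> 10.0.0.3 (expiry=0+12=12). clock=0
Op 4: tick 1 -> clock=1.
Op 5: insert d.com -> 10.0.0.4 (expiry=1+10=11). clock=1
Op 6: tick 1 -> clock=2.
Op 7: insert c.com -> 10.0.0.6 (expiry=2+10=12). clock=2
Op 8: tick 1 -> clock=3.
Op 9: tick 1 -> clock=4.
Op 10: insert a.com -> 10.0.0.6 (expiry=4+10=14). clock=4
Op 11: tick 2 -> clock=6.
Op 12: insert a.com -> 10.0.0.3 (expiry=6+11=17). clock=6
Op 13: tick 1 -> clock=7.
Op 14: tick 2 -> clock=9.
Op 15: insert b.com -> 10.0.0.4 (expiry=9+12=21). clock=9
Op 16: insert c.com -> 10.0.0.1 (expiry=9+5=14). clock=9
Op 17: tick 1 -> clock=10.
Op 18: tick 2 -> clock=12. purged={d.com}
Op 19: insert d.com -> 10.0.0.4 (expiry=12+3=15). clock=12
Op 20: tick 2 -> clock=14. purged={c.com}
Op 21: insert b.com -> 10.0.0.6 (expiry=14+2=16). clock=14
Op 22: tick 1 -> clock=15. purged={d.com}
lookup c.com: not in cache (expired or never inserted)

Answer: NXDOMAIN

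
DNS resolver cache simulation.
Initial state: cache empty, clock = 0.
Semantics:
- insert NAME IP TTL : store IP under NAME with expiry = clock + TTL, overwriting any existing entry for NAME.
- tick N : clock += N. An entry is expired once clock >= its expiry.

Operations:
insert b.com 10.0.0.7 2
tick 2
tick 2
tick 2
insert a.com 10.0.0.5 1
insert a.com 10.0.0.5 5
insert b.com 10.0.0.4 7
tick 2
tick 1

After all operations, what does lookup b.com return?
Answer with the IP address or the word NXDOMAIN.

Op 1: insert b.com -> 10.0.0.7 (expiry=0+2=2). clock=0
Op 2: tick 2 -> clock=2. purged={b.com}
Op 3: tick 2 -> clock=4.
Op 4: tick 2 -> clock=6.
Op 5: insert a.com -> 10.0.0.5 (expiry=6+1=7). clock=6
Op 6: insert a.com -> 10.0.0.5 (expiry=6+5=11). clock=6
Op 7: insert b.com -> 10.0.0.4 (expiry=6+7=13). clock=6
Op 8: tick 2 -> clock=8.
Op 9: tick 1 -> clock=9.
lookup b.com: present, ip=10.0.0.4 expiry=13 > clock=9

Answer: 10.0.0.4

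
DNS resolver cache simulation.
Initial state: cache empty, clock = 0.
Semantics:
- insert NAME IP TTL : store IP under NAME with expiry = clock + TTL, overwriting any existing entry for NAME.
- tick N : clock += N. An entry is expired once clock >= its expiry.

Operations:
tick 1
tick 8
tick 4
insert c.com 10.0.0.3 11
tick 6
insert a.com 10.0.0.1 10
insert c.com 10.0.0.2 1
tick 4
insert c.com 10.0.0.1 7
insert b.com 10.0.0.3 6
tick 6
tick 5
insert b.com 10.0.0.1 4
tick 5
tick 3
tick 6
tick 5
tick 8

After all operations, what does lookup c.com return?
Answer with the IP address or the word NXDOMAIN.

Answer: NXDOMAIN

Derivation:
Op 1: tick 1 -> clock=1.
Op 2: tick 8 -> clock=9.
Op 3: tick 4 -> clock=13.
Op 4: insert c.com -> 10.0.0.3 (expiry=13+11=24). clock=13
Op 5: tick 6 -> clock=19.
Op 6: insert a.com -> 10.0.0.1 (expiry=19+10=29). clock=19
Op 7: insert c.com -> 10.0.0.2 (expiry=19+1=20). clock=19
Op 8: tick 4 -> clock=23. purged={c.com}
Op 9: insert c.com -> 10.0.0.1 (expiry=23+7=30). clock=23
Op 10: insert b.com -> 10.0.0.3 (expiry=23+6=29). clock=23
Op 11: tick 6 -> clock=29. purged={a.com,b.com}
Op 12: tick 5 -> clock=34. purged={c.com}
Op 13: insert b.com -> 10.0.0.1 (expiry=34+4=38). clock=34
Op 14: tick 5 -> clock=39. purged={b.com}
Op 15: tick 3 -> clock=42.
Op 16: tick 6 -> clock=48.
Op 17: tick 5 -> clock=53.
Op 18: tick 8 -> clock=61.
lookup c.com: not in cache (expired or never inserted)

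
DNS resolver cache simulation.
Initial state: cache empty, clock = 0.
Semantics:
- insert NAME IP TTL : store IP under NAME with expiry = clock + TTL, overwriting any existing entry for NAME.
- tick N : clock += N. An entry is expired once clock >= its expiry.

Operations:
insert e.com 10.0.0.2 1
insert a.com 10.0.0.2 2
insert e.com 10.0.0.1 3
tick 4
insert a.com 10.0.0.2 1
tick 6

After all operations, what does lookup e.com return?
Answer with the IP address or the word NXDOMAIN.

Op 1: insert e.com -> 10.0.0.2 (expiry=0+1=1). clock=0
Op 2: insert a.com -> 10.0.0.2 (expiry=0+2=2). clock=0
Op 3: insert e.com -> 10.0.0.1 (expiry=0+3=3). clock=0
Op 4: tick 4 -> clock=4. purged={a.com,e.com}
Op 5: insert a.com -> 10.0.0.2 (expiry=4+1=5). clock=4
Op 6: tick 6 -> clock=10. purged={a.com}
lookup e.com: not in cache (expired or never inserted)

Answer: NXDOMAIN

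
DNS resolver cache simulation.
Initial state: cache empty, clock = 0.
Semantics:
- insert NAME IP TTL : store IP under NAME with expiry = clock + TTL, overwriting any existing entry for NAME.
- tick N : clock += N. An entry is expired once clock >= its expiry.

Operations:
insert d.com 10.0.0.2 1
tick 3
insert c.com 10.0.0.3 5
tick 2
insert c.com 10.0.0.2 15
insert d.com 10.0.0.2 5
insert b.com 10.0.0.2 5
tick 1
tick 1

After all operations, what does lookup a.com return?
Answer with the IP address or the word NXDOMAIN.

Op 1: insert d.com -> 10.0.0.2 (expiry=0+1=1). clock=0
Op 2: tick 3 -> clock=3. purged={d.com}
Op 3: insert c.com -> 10.0.0.3 (expiry=3+5=8). clock=3
Op 4: tick 2 -> clock=5.
Op 5: insert c.com -> 10.0.0.2 (expiry=5+15=20). clock=5
Op 6: insert d.com -> 10.0.0.2 (expiry=5+5=10). clock=5
Op 7: insert b.com -> 10.0.0.2 (expiry=5+5=10). clock=5
Op 8: tick 1 -> clock=6.
Op 9: tick 1 -> clock=7.
lookup a.com: not in cache (expired or never inserted)

Answer: NXDOMAIN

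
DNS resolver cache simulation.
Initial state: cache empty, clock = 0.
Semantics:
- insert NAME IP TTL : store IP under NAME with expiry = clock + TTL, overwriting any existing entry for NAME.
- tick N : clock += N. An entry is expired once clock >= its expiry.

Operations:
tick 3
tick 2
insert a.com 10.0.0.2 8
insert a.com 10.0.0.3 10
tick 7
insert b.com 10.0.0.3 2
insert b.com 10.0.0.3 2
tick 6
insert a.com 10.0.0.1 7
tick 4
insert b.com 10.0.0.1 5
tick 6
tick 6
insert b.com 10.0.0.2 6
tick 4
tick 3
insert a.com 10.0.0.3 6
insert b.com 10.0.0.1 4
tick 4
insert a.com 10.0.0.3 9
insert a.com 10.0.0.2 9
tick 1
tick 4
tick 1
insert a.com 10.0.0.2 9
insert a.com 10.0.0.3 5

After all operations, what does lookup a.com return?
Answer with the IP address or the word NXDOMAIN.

Op 1: tick 3 -> clock=3.
Op 2: tick 2 -> clock=5.
Op 3: insert a.com -> 10.0.0.2 (expiry=5+8=13). clock=5
Op 4: insert a.com -> 10.0.0.3 (expiry=5+10=15). clock=5
Op 5: tick 7 -> clock=12.
Op 6: insert b.com -> 10.0.0.3 (expiry=12+2=14). clock=12
Op 7: insert b.com -> 10.0.0.3 (expiry=12+2=14). clock=12
Op 8: tick 6 -> clock=18. purged={a.com,b.com}
Op 9: insert a.com -> 10.0.0.1 (expiry=18+7=25). clock=18
Op 10: tick 4 -> clock=22.
Op 11: insert b.com -> 10.0.0.1 (expiry=22+5=27). clock=22
Op 12: tick 6 -> clock=28. purged={a.com,b.com}
Op 13: tick 6 -> clock=34.
Op 14: insert b.com -> 10.0.0.2 (expiry=34+6=40). clock=34
Op 15: tick 4 -> clock=38.
Op 16: tick 3 -> clock=41. purged={b.com}
Op 17: insert a.com -> 10.0.0.3 (expiry=41+6=47). clock=41
Op 18: insert b.com -> 10.0.0.1 (expiry=41+4=45). clock=41
Op 19: tick 4 -> clock=45. purged={b.com}
Op 20: insert a.com -> 10.0.0.3 (expiry=45+9=54). clock=45
Op 21: insert a.com -> 10.0.0.2 (expiry=45+9=54). clock=45
Op 22: tick 1 -> clock=46.
Op 23: tick 4 -> clock=50.
Op 24: tick 1 -> clock=51.
Op 25: insert a.com -> 10.0.0.2 (expiry=51+9=60). clock=51
Op 26: insert a.com -> 10.0.0.3 (expiry=51+5=56). clock=51
lookup a.com: present, ip=10.0.0.3 expiry=56 > clock=51

Answer: 10.0.0.3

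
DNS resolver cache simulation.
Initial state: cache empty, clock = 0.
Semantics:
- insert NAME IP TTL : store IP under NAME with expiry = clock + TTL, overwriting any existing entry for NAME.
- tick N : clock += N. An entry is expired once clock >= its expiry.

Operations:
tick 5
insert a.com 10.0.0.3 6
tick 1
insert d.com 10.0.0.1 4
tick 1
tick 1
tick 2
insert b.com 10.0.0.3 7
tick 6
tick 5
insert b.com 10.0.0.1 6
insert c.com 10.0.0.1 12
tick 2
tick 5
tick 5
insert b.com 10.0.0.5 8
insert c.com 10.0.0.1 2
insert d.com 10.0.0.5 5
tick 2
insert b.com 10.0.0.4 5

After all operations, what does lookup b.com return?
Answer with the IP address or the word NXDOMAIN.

Op 1: tick 5 -> clock=5.
Op 2: insert a.com -> 10.0.0.3 (expiry=5+6=11). clock=5
Op 3: tick 1 -> clock=6.
Op 4: insert d.com -> 10.0.0.1 (expiry=6+4=10). clock=6
Op 5: tick 1 -> clock=7.
Op 6: tick 1 -> clock=8.
Op 7: tick 2 -> clock=10. purged={d.com}
Op 8: insert b.com -> 10.0.0.3 (expiry=10+7=17). clock=10
Op 9: tick 6 -> clock=16. purged={a.com}
Op 10: tick 5 -> clock=21. purged={b.com}
Op 11: insert b.com -> 10.0.0.1 (expiry=21+6=27). clock=21
Op 12: insert c.com -> 10.0.0.1 (expiry=21+12=33). clock=21
Op 13: tick 2 -> clock=23.
Op 14: tick 5 -> clock=28. purged={b.com}
Op 15: tick 5 -> clock=33. purged={c.com}
Op 16: insert b.com -> 10.0.0.5 (expiry=33+8=41). clock=33
Op 17: insert c.com -> 10.0.0.1 (expiry=33+2=35). clock=33
Op 18: insert d.com -> 10.0.0.5 (expiry=33+5=38). clock=33
Op 19: tick 2 -> clock=35. purged={c.com}
Op 20: insert b.com -> 10.0.0.4 (expiry=35+5=40). clock=35
lookup b.com: present, ip=10.0.0.4 expiry=40 > clock=35

Answer: 10.0.0.4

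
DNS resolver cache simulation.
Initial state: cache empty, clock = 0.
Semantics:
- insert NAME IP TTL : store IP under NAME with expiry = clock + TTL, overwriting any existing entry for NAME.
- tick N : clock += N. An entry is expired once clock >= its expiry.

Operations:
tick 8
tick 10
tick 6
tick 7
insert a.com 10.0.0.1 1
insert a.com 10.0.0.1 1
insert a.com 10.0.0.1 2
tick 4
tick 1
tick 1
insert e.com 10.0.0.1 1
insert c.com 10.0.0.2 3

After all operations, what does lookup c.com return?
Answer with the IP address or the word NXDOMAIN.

Answer: 10.0.0.2

Derivation:
Op 1: tick 8 -> clock=8.
Op 2: tick 10 -> clock=18.
Op 3: tick 6 -> clock=24.
Op 4: tick 7 -> clock=31.
Op 5: insert a.com -> 10.0.0.1 (expiry=31+1=32). clock=31
Op 6: insert a.com -> 10.0.0.1 (expiry=31+1=32). clock=31
Op 7: insert a.com -> 10.0.0.1 (expiry=31+2=33). clock=31
Op 8: tick 4 -> clock=35. purged={a.com}
Op 9: tick 1 -> clock=36.
Op 10: tick 1 -> clock=37.
Op 11: insert e.com -> 10.0.0.1 (expiry=37+1=38). clock=37
Op 12: insert c.com -> 10.0.0.2 (expiry=37+3=40). clock=37
lookup c.com: present, ip=10.0.0.2 expiry=40 > clock=37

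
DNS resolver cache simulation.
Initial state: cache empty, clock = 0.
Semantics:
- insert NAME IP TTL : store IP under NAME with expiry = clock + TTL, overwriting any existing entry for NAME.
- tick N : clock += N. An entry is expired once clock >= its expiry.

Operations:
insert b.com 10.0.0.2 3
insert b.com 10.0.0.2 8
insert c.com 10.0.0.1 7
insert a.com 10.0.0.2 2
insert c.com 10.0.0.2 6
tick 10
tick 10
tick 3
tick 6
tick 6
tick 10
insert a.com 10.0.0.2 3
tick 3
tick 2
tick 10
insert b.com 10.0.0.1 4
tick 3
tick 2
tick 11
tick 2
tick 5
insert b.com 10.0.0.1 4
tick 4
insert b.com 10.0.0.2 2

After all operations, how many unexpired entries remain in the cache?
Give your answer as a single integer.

Answer: 1

Derivation:
Op 1: insert b.com -> 10.0.0.2 (expiry=0+3=3). clock=0
Op 2: insert b.com -> 10.0.0.2 (expiry=0+8=8). clock=0
Op 3: insert c.com -> 10.0.0.1 (expiry=0+7=7). clock=0
Op 4: insert a.com -> 10.0.0.2 (expiry=0+2=2). clock=0
Op 5: insert c.com -> 10.0.0.2 (expiry=0+6=6). clock=0
Op 6: tick 10 -> clock=10. purged={a.com,b.com,c.com}
Op 7: tick 10 -> clock=20.
Op 8: tick 3 -> clock=23.
Op 9: tick 6 -> clock=29.
Op 10: tick 6 -> clock=35.
Op 11: tick 10 -> clock=45.
Op 12: insert a.com -> 10.0.0.2 (expiry=45+3=48). clock=45
Op 13: tick 3 -> clock=48. purged={a.com}
Op 14: tick 2 -> clock=50.
Op 15: tick 10 -> clock=60.
Op 16: insert b.com -> 10.0.0.1 (expiry=60+4=64). clock=60
Op 17: tick 3 -> clock=63.
Op 18: tick 2 -> clock=65. purged={b.com}
Op 19: tick 11 -> clock=76.
Op 20: tick 2 -> clock=78.
Op 21: tick 5 -> clock=83.
Op 22: insert b.com -> 10.0.0.1 (expiry=83+4=87). clock=83
Op 23: tick 4 -> clock=87. purged={b.com}
Op 24: insert b.com -> 10.0.0.2 (expiry=87+2=89). clock=87
Final cache (unexpired): {b.com} -> size=1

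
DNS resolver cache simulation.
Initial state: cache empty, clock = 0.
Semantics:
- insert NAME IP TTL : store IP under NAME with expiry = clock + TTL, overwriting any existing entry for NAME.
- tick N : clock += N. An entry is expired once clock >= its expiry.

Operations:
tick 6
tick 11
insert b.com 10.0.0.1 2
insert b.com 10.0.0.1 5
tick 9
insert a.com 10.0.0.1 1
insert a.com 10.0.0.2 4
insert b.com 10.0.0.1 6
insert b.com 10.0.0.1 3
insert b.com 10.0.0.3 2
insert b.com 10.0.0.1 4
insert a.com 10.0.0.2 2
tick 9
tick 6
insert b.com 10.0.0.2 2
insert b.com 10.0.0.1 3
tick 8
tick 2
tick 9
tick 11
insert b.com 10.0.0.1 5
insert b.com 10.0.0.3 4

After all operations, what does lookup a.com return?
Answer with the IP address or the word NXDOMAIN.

Op 1: tick 6 -> clock=6.
Op 2: tick 11 -> clock=17.
Op 3: insert b.com -> 10.0.0.1 (expiry=17+2=19). clock=17
Op 4: insert b.com -> 10.0.0.1 (expiry=17+5=22). clock=17
Op 5: tick 9 -> clock=26. purged={b.com}
Op 6: insert a.com -> 10.0.0.1 (expiry=26+1=27). clock=26
Op 7: insert a.com -> 10.0.0.2 (expiry=26+4=30). clock=26
Op 8: insert b.com -> 10.0.0.1 (expiry=26+6=32). clock=26
Op 9: insert b.com -> 10.0.0.1 (expiry=26+3=29). clock=26
Op 10: insert b.com -> 10.0.0.3 (expiry=26+2=28). clock=26
Op 11: insert b.com -> 10.0.0.1 (expiry=26+4=30). clock=26
Op 12: insert a.com -> 10.0.0.2 (expiry=26+2=28). clock=26
Op 13: tick 9 -> clock=35. purged={a.com,b.com}
Op 14: tick 6 -> clock=41.
Op 15: insert b.com -> 10.0.0.2 (expiry=41+2=43). clock=41
Op 16: insert b.com -> 10.0.0.1 (expiry=41+3=44). clock=41
Op 17: tick 8 -> clock=49. purged={b.com}
Op 18: tick 2 -> clock=51.
Op 19: tick 9 -> clock=60.
Op 20: tick 11 -> clock=71.
Op 21: insert b.com -> 10.0.0.1 (expiry=71+5=76). clock=71
Op 22: insert b.com -> 10.0.0.3 (expiry=71+4=75). clock=71
lookup a.com: not in cache (expired or never inserted)

Answer: NXDOMAIN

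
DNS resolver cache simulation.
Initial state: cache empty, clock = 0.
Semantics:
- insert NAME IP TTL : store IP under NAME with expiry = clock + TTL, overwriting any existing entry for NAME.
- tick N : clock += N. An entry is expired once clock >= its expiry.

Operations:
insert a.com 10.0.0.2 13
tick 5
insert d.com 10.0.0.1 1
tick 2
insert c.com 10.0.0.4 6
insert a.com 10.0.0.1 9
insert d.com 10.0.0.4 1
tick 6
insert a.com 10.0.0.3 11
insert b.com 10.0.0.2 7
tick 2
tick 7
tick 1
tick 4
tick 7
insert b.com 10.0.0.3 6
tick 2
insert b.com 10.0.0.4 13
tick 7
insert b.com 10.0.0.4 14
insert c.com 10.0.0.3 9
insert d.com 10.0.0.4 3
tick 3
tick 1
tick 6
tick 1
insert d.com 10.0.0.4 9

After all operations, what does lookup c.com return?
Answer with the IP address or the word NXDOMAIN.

Op 1: insert a.com -> 10.0.0.2 (expiry=0+13=13). clock=0
Op 2: tick 5 -> clock=5.
Op 3: insert d.com -> 10.0.0.1 (expiry=5+1=6). clock=5
Op 4: tick 2 -> clock=7. purged={d.com}
Op 5: insert c.com -> 10.0.0.4 (expiry=7+6=13). clock=7
Op 6: insert a.com -> 10.0.0.1 (expiry=7+9=16). clock=7
Op 7: insert d.com -> 10.0.0.4 (expiry=7+1=8). clock=7
Op 8: tick 6 -> clock=13. purged={c.com,d.com}
Op 9: insert a.com -> 10.0.0.3 (expiry=13+11=24). clock=13
Op 10: insert b.com -> 10.0.0.2 (expiry=13+7=20). clock=13
Op 11: tick 2 -> clock=15.
Op 12: tick 7 -> clock=22. purged={b.com}
Op 13: tick 1 -> clock=23.
Op 14: tick 4 -> clock=27. purged={a.com}
Op 15: tick 7 -> clock=34.
Op 16: insert b.com -> 10.0.0.3 (expiry=34+6=40). clock=34
Op 17: tick 2 -> clock=36.
Op 18: insert b.com -> 10.0.0.4 (expiry=36+13=49). clock=36
Op 19: tick 7 -> clock=43.
Op 20: insert b.com -> 10.0.0.4 (expiry=43+14=57). clock=43
Op 21: insert c.com -> 10.0.0.3 (expiry=43+9=52). clock=43
Op 22: insert d.com -> 10.0.0.4 (expiry=43+3=46). clock=43
Op 23: tick 3 -> clock=46. purged={d.com}
Op 24: tick 1 -> clock=47.
Op 25: tick 6 -> clock=53. purged={c.com}
Op 26: tick 1 -> clock=54.
Op 27: insert d.com -> 10.0.0.4 (expiry=54+9=63). clock=54
lookup c.com: not in cache (expired or never inserted)

Answer: NXDOMAIN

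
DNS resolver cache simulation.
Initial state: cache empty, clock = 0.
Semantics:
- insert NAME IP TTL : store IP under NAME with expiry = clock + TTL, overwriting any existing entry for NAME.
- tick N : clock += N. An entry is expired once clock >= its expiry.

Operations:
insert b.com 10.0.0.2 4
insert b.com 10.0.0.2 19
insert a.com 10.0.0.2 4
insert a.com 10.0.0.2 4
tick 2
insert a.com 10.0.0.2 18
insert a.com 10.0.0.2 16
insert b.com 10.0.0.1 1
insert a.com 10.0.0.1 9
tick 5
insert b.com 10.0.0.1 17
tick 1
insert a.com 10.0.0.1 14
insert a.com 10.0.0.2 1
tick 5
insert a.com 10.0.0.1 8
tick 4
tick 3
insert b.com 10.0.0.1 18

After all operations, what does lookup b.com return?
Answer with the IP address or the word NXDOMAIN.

Answer: 10.0.0.1

Derivation:
Op 1: insert b.com -> 10.0.0.2 (expiry=0+4=4). clock=0
Op 2: insert b.com -> 10.0.0.2 (expiry=0+19=19). clock=0
Op 3: insert a.com -> 10.0.0.2 (expiry=0+4=4). clock=0
Op 4: insert a.com -> 10.0.0.2 (expiry=0+4=4). clock=0
Op 5: tick 2 -> clock=2.
Op 6: insert a.com -> 10.0.0.2 (expiry=2+18=20). clock=2
Op 7: insert a.com -> 10.0.0.2 (expiry=2+16=18). clock=2
Op 8: insert b.com -> 10.0.0.1 (expiry=2+1=3). clock=2
Op 9: insert a.com -> 10.0.0.1 (expiry=2+9=11). clock=2
Op 10: tick 5 -> clock=7. purged={b.com}
Op 11: insert b.com -> 10.0.0.1 (expiry=7+17=24). clock=7
Op 12: tick 1 -> clock=8.
Op 13: insert a.com -> 10.0.0.1 (expiry=8+14=22). clock=8
Op 14: insert a.com -> 10.0.0.2 (expiry=8+1=9). clock=8
Op 15: tick 5 -> clock=13. purged={a.com}
Op 16: insert a.com -> 10.0.0.1 (expiry=13+8=21). clock=13
Op 17: tick 4 -> clock=17.
Op 18: tick 3 -> clock=20.
Op 19: insert b.com -> 10.0.0.1 (expiry=20+18=38). clock=20
lookup b.com: present, ip=10.0.0.1 expiry=38 > clock=20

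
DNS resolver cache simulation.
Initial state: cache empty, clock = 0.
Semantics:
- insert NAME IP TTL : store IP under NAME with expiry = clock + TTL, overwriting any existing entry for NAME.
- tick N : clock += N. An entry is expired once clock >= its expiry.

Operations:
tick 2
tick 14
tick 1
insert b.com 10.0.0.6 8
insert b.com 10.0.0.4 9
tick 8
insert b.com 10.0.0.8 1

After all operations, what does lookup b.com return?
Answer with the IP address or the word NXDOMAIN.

Answer: 10.0.0.8

Derivation:
Op 1: tick 2 -> clock=2.
Op 2: tick 14 -> clock=16.
Op 3: tick 1 -> clock=17.
Op 4: insert b.com -> 10.0.0.6 (expiry=17+8=25). clock=17
Op 5: insert b.com -> 10.0.0.4 (expiry=17+9=26). clock=17
Op 6: tick 8 -> clock=25.
Op 7: insert b.com -> 10.0.0.8 (expiry=25+1=26). clock=25
lookup b.com: present, ip=10.0.0.8 expiry=26 > clock=25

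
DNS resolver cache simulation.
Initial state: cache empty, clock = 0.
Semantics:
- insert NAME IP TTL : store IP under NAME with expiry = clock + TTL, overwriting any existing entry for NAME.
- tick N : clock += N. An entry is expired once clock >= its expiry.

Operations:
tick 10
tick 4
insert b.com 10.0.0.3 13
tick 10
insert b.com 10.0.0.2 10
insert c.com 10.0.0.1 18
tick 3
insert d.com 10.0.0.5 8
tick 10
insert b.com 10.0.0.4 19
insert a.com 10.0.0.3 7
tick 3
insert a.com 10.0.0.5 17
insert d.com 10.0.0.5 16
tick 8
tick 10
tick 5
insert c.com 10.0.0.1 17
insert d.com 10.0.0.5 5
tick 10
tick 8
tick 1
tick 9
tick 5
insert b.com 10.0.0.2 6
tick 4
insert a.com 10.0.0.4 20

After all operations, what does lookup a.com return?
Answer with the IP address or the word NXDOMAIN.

Answer: 10.0.0.4

Derivation:
Op 1: tick 10 -> clock=10.
Op 2: tick 4 -> clock=14.
Op 3: insert b.com -> 10.0.0.3 (expiry=14+13=27). clock=14
Op 4: tick 10 -> clock=24.
Op 5: insert b.com -> 10.0.0.2 (expiry=24+10=34). clock=24
Op 6: insert c.com -> 10.0.0.1 (expiry=24+18=42). clock=24
Op 7: tick 3 -> clock=27.
Op 8: insert d.com -> 10.0.0.5 (expiry=27+8=35). clock=27
Op 9: tick 10 -> clock=37. purged={b.com,d.com}
Op 10: insert b.com -> 10.0.0.4 (expiry=37+19=56). clock=37
Op 11: insert a.com -> 10.0.0.3 (expiry=37+7=44). clock=37
Op 12: tick 3 -> clock=40.
Op 13: insert a.com -> 10.0.0.5 (expiry=40+17=57). clock=40
Op 14: insert d.com -> 10.0.0.5 (expiry=40+16=56). clock=40
Op 15: tick 8 -> clock=48. purged={c.com}
Op 16: tick 10 -> clock=58. purged={a.com,b.com,d.com}
Op 17: tick 5 -> clock=63.
Op 18: insert c.com -> 10.0.0.1 (expiry=63+17=80). clock=63
Op 19: insert d.com -> 10.0.0.5 (expiry=63+5=68). clock=63
Op 20: tick 10 -> clock=73. purged={d.com}
Op 21: tick 8 -> clock=81. purged={c.com}
Op 22: tick 1 -> clock=82.
Op 23: tick 9 -> clock=91.
Op 24: tick 5 -> clock=96.
Op 25: insert b.com -> 10.0.0.2 (expiry=96+6=102). clock=96
Op 26: tick 4 -> clock=100.
Op 27: insert a.com -> 10.0.0.4 (expiry=100+20=120). clock=100
lookup a.com: present, ip=10.0.0.4 expiry=120 > clock=100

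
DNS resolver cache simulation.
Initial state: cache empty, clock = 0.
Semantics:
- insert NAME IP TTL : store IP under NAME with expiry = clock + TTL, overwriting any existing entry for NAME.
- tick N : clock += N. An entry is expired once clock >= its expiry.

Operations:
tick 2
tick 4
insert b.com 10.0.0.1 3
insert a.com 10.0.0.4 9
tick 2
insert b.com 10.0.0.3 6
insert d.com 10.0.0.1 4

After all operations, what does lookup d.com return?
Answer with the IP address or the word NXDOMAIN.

Op 1: tick 2 -> clock=2.
Op 2: tick 4 -> clock=6.
Op 3: insert b.com -> 10.0.0.1 (expiry=6+3=9). clock=6
Op 4: insert a.com -> 10.0.0.4 (expiry=6+9=15). clock=6
Op 5: tick 2 -> clock=8.
Op 6: insert b.com -> 10.0.0.3 (expiry=8+6=14). clock=8
Op 7: insert d.com -> 10.0.0.1 (expiry=8+4=12). clock=8
lookup d.com: present, ip=10.0.0.1 expiry=12 > clock=8

Answer: 10.0.0.1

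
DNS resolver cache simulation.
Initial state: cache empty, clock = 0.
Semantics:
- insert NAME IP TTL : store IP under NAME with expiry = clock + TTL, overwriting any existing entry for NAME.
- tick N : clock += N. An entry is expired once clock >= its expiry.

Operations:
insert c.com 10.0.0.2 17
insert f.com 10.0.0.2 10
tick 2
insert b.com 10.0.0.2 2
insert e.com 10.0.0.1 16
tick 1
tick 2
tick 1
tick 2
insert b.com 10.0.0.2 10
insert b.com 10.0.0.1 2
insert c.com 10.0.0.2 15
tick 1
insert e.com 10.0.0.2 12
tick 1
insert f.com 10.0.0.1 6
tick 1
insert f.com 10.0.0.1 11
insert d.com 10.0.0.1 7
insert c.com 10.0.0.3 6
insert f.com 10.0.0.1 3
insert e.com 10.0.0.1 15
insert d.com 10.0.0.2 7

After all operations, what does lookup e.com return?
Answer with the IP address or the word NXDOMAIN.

Op 1: insert c.com -> 10.0.0.2 (expiry=0+17=17). clock=0
Op 2: insert f.com -> 10.0.0.2 (expiry=0+10=10). clock=0
Op 3: tick 2 -> clock=2.
Op 4: insert b.com -> 10.0.0.2 (expiry=2+2=4). clock=2
Op 5: insert e.com -> 10.0.0.1 (expiry=2+16=18). clock=2
Op 6: tick 1 -> clock=3.
Op 7: tick 2 -> clock=5. purged={b.com}
Op 8: tick 1 -> clock=6.
Op 9: tick 2 -> clock=8.
Op 10: insert b.com -> 10.0.0.2 (expiry=8+10=18). clock=8
Op 11: insert b.com -> 10.0.0.1 (expiry=8+2=10). clock=8
Op 12: insert c.com -> 10.0.0.2 (expiry=8+15=23). clock=8
Op 13: tick 1 -> clock=9.
Op 14: insert e.com -> 10.0.0.2 (expiry=9+12=21). clock=9
Op 15: tick 1 -> clock=10. purged={b.com,f.com}
Op 16: insert f.com -> 10.0.0.1 (expiry=10+6=16). clock=10
Op 17: tick 1 -> clock=11.
Op 18: insert f.com -> 10.0.0.1 (expiry=11+11=22). clock=11
Op 19: insert d.com -> 10.0.0.1 (expiry=11+7=18). clock=11
Op 20: insert c.com -> 10.0.0.3 (expiry=11+6=17). clock=11
Op 21: insert f.com -> 10.0.0.1 (expiry=11+3=14). clock=11
Op 22: insert e.com -> 10.0.0.1 (expiry=11+15=26). clock=11
Op 23: insert d.com -> 10.0.0.2 (expiry=11+7=18). clock=11
lookup e.com: present, ip=10.0.0.1 expiry=26 > clock=11

Answer: 10.0.0.1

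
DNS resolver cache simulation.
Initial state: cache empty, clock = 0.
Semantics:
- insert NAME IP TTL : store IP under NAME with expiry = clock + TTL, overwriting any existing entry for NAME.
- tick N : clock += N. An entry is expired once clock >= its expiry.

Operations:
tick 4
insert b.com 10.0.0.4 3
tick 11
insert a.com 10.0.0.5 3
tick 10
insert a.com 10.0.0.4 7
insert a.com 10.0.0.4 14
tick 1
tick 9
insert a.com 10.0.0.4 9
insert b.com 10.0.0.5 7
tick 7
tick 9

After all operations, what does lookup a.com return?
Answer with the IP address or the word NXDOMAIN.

Answer: NXDOMAIN

Derivation:
Op 1: tick 4 -> clock=4.
Op 2: insert b.com -> 10.0.0.4 (expiry=4+3=7). clock=4
Op 3: tick 11 -> clock=15. purged={b.com}
Op 4: insert a.com -> 10.0.0.5 (expiry=15+3=18). clock=15
Op 5: tick 10 -> clock=25. purged={a.com}
Op 6: insert a.com -> 10.0.0.4 (expiry=25+7=32). clock=25
Op 7: insert a.com -> 10.0.0.4 (expiry=25+14=39). clock=25
Op 8: tick 1 -> clock=26.
Op 9: tick 9 -> clock=35.
Op 10: insert a.com -> 10.0.0.4 (expiry=35+9=44). clock=35
Op 11: insert b.com -> 10.0.0.5 (expiry=35+7=42). clock=35
Op 12: tick 7 -> clock=42. purged={b.com}
Op 13: tick 9 -> clock=51. purged={a.com}
lookup a.com: not in cache (expired or never inserted)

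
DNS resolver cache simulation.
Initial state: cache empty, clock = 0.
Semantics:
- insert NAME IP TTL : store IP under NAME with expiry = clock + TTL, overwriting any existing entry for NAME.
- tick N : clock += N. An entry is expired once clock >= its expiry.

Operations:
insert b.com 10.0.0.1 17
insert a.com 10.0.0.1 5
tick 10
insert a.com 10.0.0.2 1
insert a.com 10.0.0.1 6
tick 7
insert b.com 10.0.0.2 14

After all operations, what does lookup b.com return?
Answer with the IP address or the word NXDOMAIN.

Op 1: insert b.com -> 10.0.0.1 (expiry=0+17=17). clock=0
Op 2: insert a.com -> 10.0.0.1 (expiry=0+5=5). clock=0
Op 3: tick 10 -> clock=10. purged={a.com}
Op 4: insert a.com -> 10.0.0.2 (expiry=10+1=11). clock=10
Op 5: insert a.com -> 10.0.0.1 (expiry=10+6=16). clock=10
Op 6: tick 7 -> clock=17. purged={a.com,b.com}
Op 7: insert b.com -> 10.0.0.2 (expiry=17+14=31). clock=17
lookup b.com: present, ip=10.0.0.2 expiry=31 > clock=17

Answer: 10.0.0.2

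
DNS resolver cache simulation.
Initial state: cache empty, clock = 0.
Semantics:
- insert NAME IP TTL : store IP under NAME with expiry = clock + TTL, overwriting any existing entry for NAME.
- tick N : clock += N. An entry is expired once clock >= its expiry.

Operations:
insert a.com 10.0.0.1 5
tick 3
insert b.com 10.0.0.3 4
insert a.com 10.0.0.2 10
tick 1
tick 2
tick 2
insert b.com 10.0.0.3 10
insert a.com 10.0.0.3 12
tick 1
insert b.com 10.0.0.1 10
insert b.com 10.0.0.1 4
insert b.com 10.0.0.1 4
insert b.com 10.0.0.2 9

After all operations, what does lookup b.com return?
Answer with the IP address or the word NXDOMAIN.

Op 1: insert a.com -> 10.0.0.1 (expiry=0+5=5). clock=0
Op 2: tick 3 -> clock=3.
Op 3: insert b.com -> 10.0.0.3 (expiry=3+4=7). clock=3
Op 4: insert a.com -> 10.0.0.2 (expiry=3+10=13). clock=3
Op 5: tick 1 -> clock=4.
Op 6: tick 2 -> clock=6.
Op 7: tick 2 -> clock=8. purged={b.com}
Op 8: insert b.com -> 10.0.0.3 (expiry=8+10=18). clock=8
Op 9: insert a.com -> 10.0.0.3 (expiry=8+12=20). clock=8
Op 10: tick 1 -> clock=9.
Op 11: insert b.com -> 10.0.0.1 (expiry=9+10=19). clock=9
Op 12: insert b.com -> 10.0.0.1 (expiry=9+4=13). clock=9
Op 13: insert b.com -> 10.0.0.1 (expiry=9+4=13). clock=9
Op 14: insert b.com -> 10.0.0.2 (expiry=9+9=18). clock=9
lookup b.com: present, ip=10.0.0.2 expiry=18 > clock=9

Answer: 10.0.0.2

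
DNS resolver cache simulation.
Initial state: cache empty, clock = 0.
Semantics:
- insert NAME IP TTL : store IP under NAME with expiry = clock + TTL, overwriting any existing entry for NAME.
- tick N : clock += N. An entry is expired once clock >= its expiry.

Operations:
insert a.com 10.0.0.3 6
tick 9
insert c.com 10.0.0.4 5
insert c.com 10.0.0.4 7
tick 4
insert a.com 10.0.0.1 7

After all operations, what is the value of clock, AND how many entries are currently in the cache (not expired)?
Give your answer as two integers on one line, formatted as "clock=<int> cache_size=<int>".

Op 1: insert a.com -> 10.0.0.3 (expiry=0+6=6). clock=0
Op 2: tick 9 -> clock=9. purged={a.com}
Op 3: insert c.com -> 10.0.0.4 (expiry=9+5=14). clock=9
Op 4: insert c.com -> 10.0.0.4 (expiry=9+7=16). clock=9
Op 5: tick 4 -> clock=13.
Op 6: insert a.com -> 10.0.0.1 (expiry=13+7=20). clock=13
Final clock = 13
Final cache (unexpired): {a.com,c.com} -> size=2

Answer: clock=13 cache_size=2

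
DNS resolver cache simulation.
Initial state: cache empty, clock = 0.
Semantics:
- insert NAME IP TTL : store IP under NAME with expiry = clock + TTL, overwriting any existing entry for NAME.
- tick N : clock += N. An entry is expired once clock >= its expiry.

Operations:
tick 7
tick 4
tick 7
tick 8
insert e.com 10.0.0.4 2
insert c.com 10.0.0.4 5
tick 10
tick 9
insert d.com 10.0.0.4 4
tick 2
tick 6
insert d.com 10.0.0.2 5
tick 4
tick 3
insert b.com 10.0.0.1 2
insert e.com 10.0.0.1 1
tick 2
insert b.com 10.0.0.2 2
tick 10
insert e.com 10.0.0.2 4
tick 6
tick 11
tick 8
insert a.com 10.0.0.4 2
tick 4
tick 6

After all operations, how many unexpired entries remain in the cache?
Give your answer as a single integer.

Op 1: tick 7 -> clock=7.
Op 2: tick 4 -> clock=11.
Op 3: tick 7 -> clock=18.
Op 4: tick 8 -> clock=26.
Op 5: insert e.com -> 10.0.0.4 (expiry=26+2=28). clock=26
Op 6: insert c.com -> 10.0.0.4 (expiry=26+5=31). clock=26
Op 7: tick 10 -> clock=36. purged={c.com,e.com}
Op 8: tick 9 -> clock=45.
Op 9: insert d.com -> 10.0.0.4 (expiry=45+4=49). clock=45
Op 10: tick 2 -> clock=47.
Op 11: tick 6 -> clock=53. purged={d.com}
Op 12: insert d.com -> 10.0.0.2 (expiry=53+5=58). clock=53
Op 13: tick 4 -> clock=57.
Op 14: tick 3 -> clock=60. purged={d.com}
Op 15: insert b.com -> 10.0.0.1 (expiry=60+2=62). clock=60
Op 16: insert e.com -> 10.0.0.1 (expiry=60+1=61). clock=60
Op 17: tick 2 -> clock=62. purged={b.com,e.com}
Op 18: insert b.com -> 10.0.0.2 (expiry=62+2=64). clock=62
Op 19: tick 10 -> clock=72. purged={b.com}
Op 20: insert e.com -> 10.0.0.2 (expiry=72+4=76). clock=72
Op 21: tick 6 -> clock=78. purged={e.com}
Op 22: tick 11 -> clock=89.
Op 23: tick 8 -> clock=97.
Op 24: insert a.com -> 10.0.0.4 (expiry=97+2=99). clock=97
Op 25: tick 4 -> clock=101. purged={a.com}
Op 26: tick 6 -> clock=107.
Final cache (unexpired): {} -> size=0

Answer: 0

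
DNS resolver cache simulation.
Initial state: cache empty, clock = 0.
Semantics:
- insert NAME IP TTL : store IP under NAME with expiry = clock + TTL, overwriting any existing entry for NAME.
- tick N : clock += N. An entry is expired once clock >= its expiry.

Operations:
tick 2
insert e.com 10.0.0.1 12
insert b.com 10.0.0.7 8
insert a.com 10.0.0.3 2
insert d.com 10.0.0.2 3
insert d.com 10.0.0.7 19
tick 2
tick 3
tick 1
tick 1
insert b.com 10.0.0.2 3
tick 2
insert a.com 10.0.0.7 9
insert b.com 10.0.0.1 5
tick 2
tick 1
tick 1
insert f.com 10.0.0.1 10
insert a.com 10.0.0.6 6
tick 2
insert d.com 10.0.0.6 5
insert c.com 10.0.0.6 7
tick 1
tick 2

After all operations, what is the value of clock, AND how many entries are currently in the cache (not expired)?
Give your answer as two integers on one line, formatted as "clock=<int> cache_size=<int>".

Op 1: tick 2 -> clock=2.
Op 2: insert e.com -> 10.0.0.1 (expiry=2+12=14). clock=2
Op 3: insert b.com -> 10.0.0.7 (expiry=2+8=10). clock=2
Op 4: insert a.com -> 10.0.0.3 (expiry=2+2=4). clock=2
Op 5: insert d.com -> 10.0.0.2 (expiry=2+3=5). clock=2
Op 6: insert d.com -> 10.0.0.7 (expiry=2+19=21). clock=2
Op 7: tick 2 -> clock=4. purged={a.com}
Op 8: tick 3 -> clock=7.
Op 9: tick 1 -> clock=8.
Op 10: tick 1 -> clock=9.
Op 11: insert b.com -> 10.0.0.2 (expiry=9+3=12). clock=9
Op 12: tick 2 -> clock=11.
Op 13: insert a.com -> 10.0.0.7 (expiry=11+9=20). clock=11
Op 14: insert b.com -> 10.0.0.1 (expiry=11+5=16). clock=11
Op 15: tick 2 -> clock=13.
Op 16: tick 1 -> clock=14. purged={e.com}
Op 17: tick 1 -> clock=15.
Op 18: insert f.com -> 10.0.0.1 (expiry=15+10=25). clock=15
Op 19: insert a.com -> 10.0.0.6 (expiry=15+6=21). clock=15
Op 20: tick 2 -> clock=17. purged={b.com}
Op 21: insert d.com -> 10.0.0.6 (expiry=17+5=22). clock=17
Op 22: insert c.com -> 10.0.0.6 (expiry=17+7=24). clock=17
Op 23: tick 1 -> clock=18.
Op 24: tick 2 -> clock=20.
Final clock = 20
Final cache (unexpired): {a.com,c.com,d.com,f.com} -> size=4

Answer: clock=20 cache_size=4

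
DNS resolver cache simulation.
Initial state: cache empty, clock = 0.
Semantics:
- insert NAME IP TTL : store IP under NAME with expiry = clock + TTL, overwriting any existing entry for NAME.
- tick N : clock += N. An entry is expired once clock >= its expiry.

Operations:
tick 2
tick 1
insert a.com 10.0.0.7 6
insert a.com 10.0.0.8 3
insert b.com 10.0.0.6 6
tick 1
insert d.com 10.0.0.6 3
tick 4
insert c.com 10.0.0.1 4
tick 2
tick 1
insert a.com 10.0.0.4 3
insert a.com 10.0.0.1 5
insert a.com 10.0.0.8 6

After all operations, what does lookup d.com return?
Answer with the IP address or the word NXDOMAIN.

Op 1: tick 2 -> clock=2.
Op 2: tick 1 -> clock=3.
Op 3: insert a.com -> 10.0.0.7 (expiry=3+6=9). clock=3
Op 4: insert a.com -> 10.0.0.8 (expiry=3+3=6). clock=3
Op 5: insert b.com -> 10.0.0.6 (expiry=3+6=9). clock=3
Op 6: tick 1 -> clock=4.
Op 7: insert d.com -> 10.0.0.6 (expiry=4+3=7). clock=4
Op 8: tick 4 -> clock=8. purged={a.com,d.com}
Op 9: insert c.com -> 10.0.0.1 (expiry=8+4=12). clock=8
Op 10: tick 2 -> clock=10. purged={b.com}
Op 11: tick 1 -> clock=11.
Op 12: insert a.com -> 10.0.0.4 (expiry=11+3=14). clock=11
Op 13: insert a.com -> 10.0.0.1 (expiry=11+5=16). clock=11
Op 14: insert a.com -> 10.0.0.8 (expiry=11+6=17). clock=11
lookup d.com: not in cache (expired or never inserted)

Answer: NXDOMAIN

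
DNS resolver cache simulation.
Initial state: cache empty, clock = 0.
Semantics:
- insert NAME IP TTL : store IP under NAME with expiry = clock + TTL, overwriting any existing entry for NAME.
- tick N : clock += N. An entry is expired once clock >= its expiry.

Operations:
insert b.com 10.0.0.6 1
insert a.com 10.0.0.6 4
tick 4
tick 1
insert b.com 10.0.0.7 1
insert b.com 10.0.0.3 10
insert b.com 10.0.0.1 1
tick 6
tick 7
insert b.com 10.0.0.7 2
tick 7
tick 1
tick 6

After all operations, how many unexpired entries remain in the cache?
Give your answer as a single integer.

Answer: 0

Derivation:
Op 1: insert b.com -> 10.0.0.6 (expiry=0+1=1). clock=0
Op 2: insert a.com -> 10.0.0.6 (expiry=0+4=4). clock=0
Op 3: tick 4 -> clock=4. purged={a.com,b.com}
Op 4: tick 1 -> clock=5.
Op 5: insert b.com -> 10.0.0.7 (expiry=5+1=6). clock=5
Op 6: insert b.com -> 10.0.0.3 (expiry=5+10=15). clock=5
Op 7: insert b.com -> 10.0.0.1 (expiry=5+1=6). clock=5
Op 8: tick 6 -> clock=11. purged={b.com}
Op 9: tick 7 -> clock=18.
Op 10: insert b.com -> 10.0.0.7 (expiry=18+2=20). clock=18
Op 11: tick 7 -> clock=25. purged={b.com}
Op 12: tick 1 -> clock=26.
Op 13: tick 6 -> clock=32.
Final cache (unexpired): {} -> size=0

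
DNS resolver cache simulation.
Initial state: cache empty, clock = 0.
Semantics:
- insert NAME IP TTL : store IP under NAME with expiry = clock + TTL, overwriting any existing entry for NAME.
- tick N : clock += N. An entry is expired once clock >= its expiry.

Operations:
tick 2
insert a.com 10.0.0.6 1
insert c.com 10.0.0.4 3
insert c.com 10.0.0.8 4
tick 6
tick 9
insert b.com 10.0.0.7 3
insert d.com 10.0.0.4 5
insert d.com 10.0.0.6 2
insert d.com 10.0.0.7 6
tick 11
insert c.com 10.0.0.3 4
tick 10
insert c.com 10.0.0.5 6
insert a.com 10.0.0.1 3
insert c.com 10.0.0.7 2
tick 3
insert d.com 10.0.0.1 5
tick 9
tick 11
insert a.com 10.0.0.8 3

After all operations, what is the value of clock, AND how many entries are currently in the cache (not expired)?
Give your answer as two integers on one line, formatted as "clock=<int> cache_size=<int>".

Op 1: tick 2 -> clock=2.
Op 2: insert a.com -> 10.0.0.6 (expiry=2+1=3). clock=2
Op 3: insert c.com -> 10.0.0.4 (expiry=2+3=5). clock=2
Op 4: insert c.com -> 10.0.0.8 (expiry=2+4=6). clock=2
Op 5: tick 6 -> clock=8. purged={a.com,c.com}
Op 6: tick 9 -> clock=17.
Op 7: insert b.com -> 10.0.0.7 (expiry=17+3=20). clock=17
Op 8: insert d.com -> 10.0.0.4 (expiry=17+5=22). clock=17
Op 9: insert d.com -> 10.0.0.6 (expiry=17+2=19). clock=17
Op 10: insert d.com -> 10.0.0.7 (expiry=17+6=23). clock=17
Op 11: tick 11 -> clock=28. purged={b.com,d.com}
Op 12: insert c.com -> 10.0.0.3 (expiry=28+4=32). clock=28
Op 13: tick 10 -> clock=38. purged={c.com}
Op 14: insert c.com -> 10.0.0.5 (expiry=38+6=44). clock=38
Op 15: insert a.com -> 10.0.0.1 (expiry=38+3=41). clock=38
Op 16: insert c.com -> 10.0.0.7 (expiry=38+2=40). clock=38
Op 17: tick 3 -> clock=41. purged={a.com,c.com}
Op 18: insert d.com -> 10.0.0.1 (expiry=41+5=46). clock=41
Op 19: tick 9 -> clock=50. purged={d.com}
Op 20: tick 11 -> clock=61.
Op 21: insert a.com -> 10.0.0.8 (expiry=61+3=64). clock=61
Final clock = 61
Final cache (unexpired): {a.com} -> size=1

Answer: clock=61 cache_size=1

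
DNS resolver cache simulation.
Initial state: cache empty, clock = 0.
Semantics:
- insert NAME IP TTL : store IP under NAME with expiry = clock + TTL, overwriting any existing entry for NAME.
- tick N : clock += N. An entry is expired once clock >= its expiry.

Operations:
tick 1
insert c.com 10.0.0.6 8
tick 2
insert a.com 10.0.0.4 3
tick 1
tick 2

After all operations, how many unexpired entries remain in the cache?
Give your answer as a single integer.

Op 1: tick 1 -> clock=1.
Op 2: insert c.com -> 10.0.0.6 (expiry=1+8=9). clock=1
Op 3: tick 2 -> clock=3.
Op 4: insert a.com -> 10.0.0.4 (expiry=3+3=6). clock=3
Op 5: tick 1 -> clock=4.
Op 6: tick 2 -> clock=6. purged={a.com}
Final cache (unexpired): {c.com} -> size=1

Answer: 1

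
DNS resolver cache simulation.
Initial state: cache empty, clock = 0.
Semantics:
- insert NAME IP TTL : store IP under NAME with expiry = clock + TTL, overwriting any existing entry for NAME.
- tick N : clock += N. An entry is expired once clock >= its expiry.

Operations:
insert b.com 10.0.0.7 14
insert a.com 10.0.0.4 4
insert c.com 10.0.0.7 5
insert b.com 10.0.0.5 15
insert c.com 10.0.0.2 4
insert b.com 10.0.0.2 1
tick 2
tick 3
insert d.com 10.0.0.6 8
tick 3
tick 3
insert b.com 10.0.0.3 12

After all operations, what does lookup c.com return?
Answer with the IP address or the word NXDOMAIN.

Answer: NXDOMAIN

Derivation:
Op 1: insert b.com -> 10.0.0.7 (expiry=0+14=14). clock=0
Op 2: insert a.com -> 10.0.0.4 (expiry=0+4=4). clock=0
Op 3: insert c.com -> 10.0.0.7 (expiry=0+5=5). clock=0
Op 4: insert b.com -> 10.0.0.5 (expiry=0+15=15). clock=0
Op 5: insert c.com -> 10.0.0.2 (expiry=0+4=4). clock=0
Op 6: insert b.com -> 10.0.0.2 (expiry=0+1=1). clock=0
Op 7: tick 2 -> clock=2. purged={b.com}
Op 8: tick 3 -> clock=5. purged={a.com,c.com}
Op 9: insert d.com -> 10.0.0.6 (expiry=5+8=13). clock=5
Op 10: tick 3 -> clock=8.
Op 11: tick 3 -> clock=11.
Op 12: insert b.com -> 10.0.0.3 (expiry=11+12=23). clock=11
lookup c.com: not in cache (expired or never inserted)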